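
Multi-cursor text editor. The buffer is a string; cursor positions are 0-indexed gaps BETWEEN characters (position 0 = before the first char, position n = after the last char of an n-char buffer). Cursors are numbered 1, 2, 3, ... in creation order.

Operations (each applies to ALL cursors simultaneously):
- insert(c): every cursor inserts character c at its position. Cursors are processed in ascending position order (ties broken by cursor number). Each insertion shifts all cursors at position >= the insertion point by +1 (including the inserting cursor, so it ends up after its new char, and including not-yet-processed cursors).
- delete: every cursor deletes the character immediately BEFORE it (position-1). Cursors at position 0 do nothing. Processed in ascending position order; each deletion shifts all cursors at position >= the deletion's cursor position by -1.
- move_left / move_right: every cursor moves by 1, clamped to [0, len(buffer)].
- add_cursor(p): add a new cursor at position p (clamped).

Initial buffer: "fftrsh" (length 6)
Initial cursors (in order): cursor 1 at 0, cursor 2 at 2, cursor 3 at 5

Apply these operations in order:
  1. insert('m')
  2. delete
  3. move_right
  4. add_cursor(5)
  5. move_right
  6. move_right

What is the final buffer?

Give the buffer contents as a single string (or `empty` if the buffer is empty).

After op 1 (insert('m')): buffer="mffmtrsmh" (len 9), cursors c1@1 c2@4 c3@8, authorship 1..2...3.
After op 2 (delete): buffer="fftrsh" (len 6), cursors c1@0 c2@2 c3@5, authorship ......
After op 3 (move_right): buffer="fftrsh" (len 6), cursors c1@1 c2@3 c3@6, authorship ......
After op 4 (add_cursor(5)): buffer="fftrsh" (len 6), cursors c1@1 c2@3 c4@5 c3@6, authorship ......
After op 5 (move_right): buffer="fftrsh" (len 6), cursors c1@2 c2@4 c3@6 c4@6, authorship ......
After op 6 (move_right): buffer="fftrsh" (len 6), cursors c1@3 c2@5 c3@6 c4@6, authorship ......

Answer: fftrsh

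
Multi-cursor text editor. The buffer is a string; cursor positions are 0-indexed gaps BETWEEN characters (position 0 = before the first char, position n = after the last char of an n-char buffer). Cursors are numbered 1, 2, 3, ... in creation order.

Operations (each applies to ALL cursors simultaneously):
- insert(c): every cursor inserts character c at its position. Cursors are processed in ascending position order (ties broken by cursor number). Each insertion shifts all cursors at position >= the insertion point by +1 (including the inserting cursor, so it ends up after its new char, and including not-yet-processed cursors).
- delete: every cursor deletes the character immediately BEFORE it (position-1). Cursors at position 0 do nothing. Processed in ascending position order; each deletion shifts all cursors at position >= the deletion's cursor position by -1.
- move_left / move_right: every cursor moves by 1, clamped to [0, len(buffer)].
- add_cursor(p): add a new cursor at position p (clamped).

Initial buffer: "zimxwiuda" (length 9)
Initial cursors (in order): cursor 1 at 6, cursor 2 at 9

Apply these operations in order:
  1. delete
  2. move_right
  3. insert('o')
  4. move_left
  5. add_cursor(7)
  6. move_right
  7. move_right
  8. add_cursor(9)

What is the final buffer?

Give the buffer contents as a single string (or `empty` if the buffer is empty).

After op 1 (delete): buffer="zimxwud" (len 7), cursors c1@5 c2@7, authorship .......
After op 2 (move_right): buffer="zimxwud" (len 7), cursors c1@6 c2@7, authorship .......
After op 3 (insert('o')): buffer="zimxwuodo" (len 9), cursors c1@7 c2@9, authorship ......1.2
After op 4 (move_left): buffer="zimxwuodo" (len 9), cursors c1@6 c2@8, authorship ......1.2
After op 5 (add_cursor(7)): buffer="zimxwuodo" (len 9), cursors c1@6 c3@7 c2@8, authorship ......1.2
After op 6 (move_right): buffer="zimxwuodo" (len 9), cursors c1@7 c3@8 c2@9, authorship ......1.2
After op 7 (move_right): buffer="zimxwuodo" (len 9), cursors c1@8 c2@9 c3@9, authorship ......1.2
After op 8 (add_cursor(9)): buffer="zimxwuodo" (len 9), cursors c1@8 c2@9 c3@9 c4@9, authorship ......1.2

Answer: zimxwuodo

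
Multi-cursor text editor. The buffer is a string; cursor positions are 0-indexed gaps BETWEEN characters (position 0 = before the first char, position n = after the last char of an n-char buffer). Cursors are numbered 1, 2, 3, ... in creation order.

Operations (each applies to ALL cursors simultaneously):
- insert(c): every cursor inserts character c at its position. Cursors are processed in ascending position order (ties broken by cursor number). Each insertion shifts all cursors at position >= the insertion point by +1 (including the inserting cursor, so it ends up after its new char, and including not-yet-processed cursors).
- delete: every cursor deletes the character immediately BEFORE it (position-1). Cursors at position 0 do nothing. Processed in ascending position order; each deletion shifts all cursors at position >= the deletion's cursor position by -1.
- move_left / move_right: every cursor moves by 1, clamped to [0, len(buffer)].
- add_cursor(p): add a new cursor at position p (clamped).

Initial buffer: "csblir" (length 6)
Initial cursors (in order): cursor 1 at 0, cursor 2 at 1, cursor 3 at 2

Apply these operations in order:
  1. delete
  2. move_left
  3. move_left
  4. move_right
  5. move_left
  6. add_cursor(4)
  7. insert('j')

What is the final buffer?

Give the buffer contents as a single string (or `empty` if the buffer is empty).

Answer: jjjblirj

Derivation:
After op 1 (delete): buffer="blir" (len 4), cursors c1@0 c2@0 c3@0, authorship ....
After op 2 (move_left): buffer="blir" (len 4), cursors c1@0 c2@0 c3@0, authorship ....
After op 3 (move_left): buffer="blir" (len 4), cursors c1@0 c2@0 c3@0, authorship ....
After op 4 (move_right): buffer="blir" (len 4), cursors c1@1 c2@1 c3@1, authorship ....
After op 5 (move_left): buffer="blir" (len 4), cursors c1@0 c2@0 c3@0, authorship ....
After op 6 (add_cursor(4)): buffer="blir" (len 4), cursors c1@0 c2@0 c3@0 c4@4, authorship ....
After op 7 (insert('j')): buffer="jjjblirj" (len 8), cursors c1@3 c2@3 c3@3 c4@8, authorship 123....4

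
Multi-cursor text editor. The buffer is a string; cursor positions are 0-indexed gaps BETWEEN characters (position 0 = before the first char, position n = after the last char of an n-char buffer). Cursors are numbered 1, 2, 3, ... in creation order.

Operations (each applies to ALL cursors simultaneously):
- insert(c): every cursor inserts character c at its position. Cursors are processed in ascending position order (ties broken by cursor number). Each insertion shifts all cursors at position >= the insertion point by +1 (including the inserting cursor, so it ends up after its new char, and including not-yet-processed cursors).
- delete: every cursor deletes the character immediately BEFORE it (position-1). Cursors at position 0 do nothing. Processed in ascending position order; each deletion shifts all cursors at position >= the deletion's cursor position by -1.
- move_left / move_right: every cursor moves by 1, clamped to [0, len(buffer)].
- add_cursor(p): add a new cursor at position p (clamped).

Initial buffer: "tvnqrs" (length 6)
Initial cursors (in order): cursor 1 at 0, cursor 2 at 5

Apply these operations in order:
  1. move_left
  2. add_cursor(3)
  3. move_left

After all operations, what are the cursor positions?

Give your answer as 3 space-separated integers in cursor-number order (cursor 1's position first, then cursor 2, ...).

After op 1 (move_left): buffer="tvnqrs" (len 6), cursors c1@0 c2@4, authorship ......
After op 2 (add_cursor(3)): buffer="tvnqrs" (len 6), cursors c1@0 c3@3 c2@4, authorship ......
After op 3 (move_left): buffer="tvnqrs" (len 6), cursors c1@0 c3@2 c2@3, authorship ......

Answer: 0 3 2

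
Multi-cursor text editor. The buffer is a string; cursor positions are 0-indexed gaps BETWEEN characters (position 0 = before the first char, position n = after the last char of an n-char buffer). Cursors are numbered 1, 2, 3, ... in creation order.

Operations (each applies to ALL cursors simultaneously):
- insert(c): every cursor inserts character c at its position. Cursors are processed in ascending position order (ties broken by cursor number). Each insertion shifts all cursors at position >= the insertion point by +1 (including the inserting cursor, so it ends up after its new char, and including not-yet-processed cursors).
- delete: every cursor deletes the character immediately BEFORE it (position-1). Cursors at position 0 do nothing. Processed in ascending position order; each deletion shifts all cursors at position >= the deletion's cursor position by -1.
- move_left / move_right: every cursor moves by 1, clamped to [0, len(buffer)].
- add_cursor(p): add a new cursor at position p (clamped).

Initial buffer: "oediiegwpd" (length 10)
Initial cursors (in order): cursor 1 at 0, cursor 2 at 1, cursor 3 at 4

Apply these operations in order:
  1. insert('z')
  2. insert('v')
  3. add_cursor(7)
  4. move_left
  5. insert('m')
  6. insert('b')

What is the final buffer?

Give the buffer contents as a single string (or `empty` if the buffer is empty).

Answer: zmbvozmbvembdizmbviegwpd

Derivation:
After op 1 (insert('z')): buffer="zozediziegwpd" (len 13), cursors c1@1 c2@3 c3@7, authorship 1.2...3......
After op 2 (insert('v')): buffer="zvozvedizviegwpd" (len 16), cursors c1@2 c2@5 c3@10, authorship 11.22...33......
After op 3 (add_cursor(7)): buffer="zvozvedizviegwpd" (len 16), cursors c1@2 c2@5 c4@7 c3@10, authorship 11.22...33......
After op 4 (move_left): buffer="zvozvedizviegwpd" (len 16), cursors c1@1 c2@4 c4@6 c3@9, authorship 11.22...33......
After op 5 (insert('m')): buffer="zmvozmvemdizmviegwpd" (len 20), cursors c1@2 c2@6 c4@9 c3@13, authorship 111.222.4..333......
After op 6 (insert('b')): buffer="zmbvozmbvembdizmbviegwpd" (len 24), cursors c1@3 c2@8 c4@12 c3@17, authorship 1111.2222.44..3333......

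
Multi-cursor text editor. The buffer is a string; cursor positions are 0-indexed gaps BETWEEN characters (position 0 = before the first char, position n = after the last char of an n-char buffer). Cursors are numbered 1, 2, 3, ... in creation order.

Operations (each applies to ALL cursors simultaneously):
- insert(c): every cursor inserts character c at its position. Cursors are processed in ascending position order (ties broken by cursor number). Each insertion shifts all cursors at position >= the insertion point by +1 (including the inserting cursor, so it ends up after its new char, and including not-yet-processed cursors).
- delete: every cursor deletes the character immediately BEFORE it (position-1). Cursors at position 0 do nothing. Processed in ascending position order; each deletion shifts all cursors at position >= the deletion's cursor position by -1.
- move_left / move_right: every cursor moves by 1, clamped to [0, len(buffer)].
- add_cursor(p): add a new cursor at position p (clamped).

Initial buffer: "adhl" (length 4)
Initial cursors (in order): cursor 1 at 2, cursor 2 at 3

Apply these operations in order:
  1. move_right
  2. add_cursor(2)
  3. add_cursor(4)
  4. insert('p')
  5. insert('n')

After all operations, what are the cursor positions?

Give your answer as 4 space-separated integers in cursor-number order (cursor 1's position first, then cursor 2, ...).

Answer: 7 12 4 12

Derivation:
After op 1 (move_right): buffer="adhl" (len 4), cursors c1@3 c2@4, authorship ....
After op 2 (add_cursor(2)): buffer="adhl" (len 4), cursors c3@2 c1@3 c2@4, authorship ....
After op 3 (add_cursor(4)): buffer="adhl" (len 4), cursors c3@2 c1@3 c2@4 c4@4, authorship ....
After op 4 (insert('p')): buffer="adphplpp" (len 8), cursors c3@3 c1@5 c2@8 c4@8, authorship ..3.1.24
After op 5 (insert('n')): buffer="adpnhpnlppnn" (len 12), cursors c3@4 c1@7 c2@12 c4@12, authorship ..33.11.2424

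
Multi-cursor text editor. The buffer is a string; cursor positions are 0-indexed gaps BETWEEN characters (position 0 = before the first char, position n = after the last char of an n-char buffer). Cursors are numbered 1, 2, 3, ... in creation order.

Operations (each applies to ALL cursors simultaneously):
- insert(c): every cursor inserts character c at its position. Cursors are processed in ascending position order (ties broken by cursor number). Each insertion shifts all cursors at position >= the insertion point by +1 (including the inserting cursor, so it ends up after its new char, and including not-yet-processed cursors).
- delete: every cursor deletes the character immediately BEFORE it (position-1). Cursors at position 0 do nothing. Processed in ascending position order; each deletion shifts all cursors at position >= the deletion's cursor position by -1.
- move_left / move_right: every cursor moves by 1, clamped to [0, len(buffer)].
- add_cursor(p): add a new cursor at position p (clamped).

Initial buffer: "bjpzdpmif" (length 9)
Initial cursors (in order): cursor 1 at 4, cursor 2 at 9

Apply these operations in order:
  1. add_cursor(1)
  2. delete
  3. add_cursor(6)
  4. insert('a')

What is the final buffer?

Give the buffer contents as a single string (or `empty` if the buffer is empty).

Answer: ajpadpmiaa

Derivation:
After op 1 (add_cursor(1)): buffer="bjpzdpmif" (len 9), cursors c3@1 c1@4 c2@9, authorship .........
After op 2 (delete): buffer="jpdpmi" (len 6), cursors c3@0 c1@2 c2@6, authorship ......
After op 3 (add_cursor(6)): buffer="jpdpmi" (len 6), cursors c3@0 c1@2 c2@6 c4@6, authorship ......
After op 4 (insert('a')): buffer="ajpadpmiaa" (len 10), cursors c3@1 c1@4 c2@10 c4@10, authorship 3..1....24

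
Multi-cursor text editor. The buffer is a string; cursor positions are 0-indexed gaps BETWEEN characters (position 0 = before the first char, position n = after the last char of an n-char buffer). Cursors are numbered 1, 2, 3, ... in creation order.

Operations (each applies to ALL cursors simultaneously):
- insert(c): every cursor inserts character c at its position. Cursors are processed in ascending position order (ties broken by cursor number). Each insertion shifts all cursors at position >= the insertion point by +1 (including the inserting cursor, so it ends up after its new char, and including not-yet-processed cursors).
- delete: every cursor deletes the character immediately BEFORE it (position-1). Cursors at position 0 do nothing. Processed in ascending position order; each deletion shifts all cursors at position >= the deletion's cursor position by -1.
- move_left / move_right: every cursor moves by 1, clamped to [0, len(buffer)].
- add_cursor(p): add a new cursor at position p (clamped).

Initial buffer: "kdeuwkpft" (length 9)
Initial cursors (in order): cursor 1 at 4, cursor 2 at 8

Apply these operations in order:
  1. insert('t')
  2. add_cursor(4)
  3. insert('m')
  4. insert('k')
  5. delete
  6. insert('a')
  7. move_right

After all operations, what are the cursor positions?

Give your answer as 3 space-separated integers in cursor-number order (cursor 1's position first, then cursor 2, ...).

Answer: 10 17 7

Derivation:
After op 1 (insert('t')): buffer="kdeutwkpftt" (len 11), cursors c1@5 c2@10, authorship ....1....2.
After op 2 (add_cursor(4)): buffer="kdeutwkpftt" (len 11), cursors c3@4 c1@5 c2@10, authorship ....1....2.
After op 3 (insert('m')): buffer="kdeumtmwkpftmt" (len 14), cursors c3@5 c1@7 c2@13, authorship ....311....22.
After op 4 (insert('k')): buffer="kdeumktmkwkpftmkt" (len 17), cursors c3@6 c1@9 c2@16, authorship ....33111....222.
After op 5 (delete): buffer="kdeumtmwkpftmt" (len 14), cursors c3@5 c1@7 c2@13, authorship ....311....22.
After op 6 (insert('a')): buffer="kdeumatmawkpftmat" (len 17), cursors c3@6 c1@9 c2@16, authorship ....33111....222.
After op 7 (move_right): buffer="kdeumatmawkpftmat" (len 17), cursors c3@7 c1@10 c2@17, authorship ....33111....222.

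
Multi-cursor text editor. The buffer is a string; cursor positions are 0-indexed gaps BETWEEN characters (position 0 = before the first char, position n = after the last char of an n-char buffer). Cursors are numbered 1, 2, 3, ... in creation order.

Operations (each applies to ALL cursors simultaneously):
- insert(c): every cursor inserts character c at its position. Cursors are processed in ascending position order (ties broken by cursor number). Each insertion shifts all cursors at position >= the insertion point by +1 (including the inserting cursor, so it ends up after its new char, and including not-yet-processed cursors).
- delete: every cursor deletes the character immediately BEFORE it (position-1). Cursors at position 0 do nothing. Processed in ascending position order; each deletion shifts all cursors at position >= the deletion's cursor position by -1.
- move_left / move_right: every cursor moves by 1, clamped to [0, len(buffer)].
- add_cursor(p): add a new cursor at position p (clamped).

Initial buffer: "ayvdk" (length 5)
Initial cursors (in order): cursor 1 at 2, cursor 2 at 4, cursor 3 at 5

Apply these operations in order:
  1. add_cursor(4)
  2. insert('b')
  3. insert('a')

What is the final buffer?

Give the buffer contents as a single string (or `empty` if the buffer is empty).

After op 1 (add_cursor(4)): buffer="ayvdk" (len 5), cursors c1@2 c2@4 c4@4 c3@5, authorship .....
After op 2 (insert('b')): buffer="aybvdbbkb" (len 9), cursors c1@3 c2@7 c4@7 c3@9, authorship ..1..24.3
After op 3 (insert('a')): buffer="aybavdbbaakba" (len 13), cursors c1@4 c2@10 c4@10 c3@13, authorship ..11..2424.33

Answer: aybavdbbaakba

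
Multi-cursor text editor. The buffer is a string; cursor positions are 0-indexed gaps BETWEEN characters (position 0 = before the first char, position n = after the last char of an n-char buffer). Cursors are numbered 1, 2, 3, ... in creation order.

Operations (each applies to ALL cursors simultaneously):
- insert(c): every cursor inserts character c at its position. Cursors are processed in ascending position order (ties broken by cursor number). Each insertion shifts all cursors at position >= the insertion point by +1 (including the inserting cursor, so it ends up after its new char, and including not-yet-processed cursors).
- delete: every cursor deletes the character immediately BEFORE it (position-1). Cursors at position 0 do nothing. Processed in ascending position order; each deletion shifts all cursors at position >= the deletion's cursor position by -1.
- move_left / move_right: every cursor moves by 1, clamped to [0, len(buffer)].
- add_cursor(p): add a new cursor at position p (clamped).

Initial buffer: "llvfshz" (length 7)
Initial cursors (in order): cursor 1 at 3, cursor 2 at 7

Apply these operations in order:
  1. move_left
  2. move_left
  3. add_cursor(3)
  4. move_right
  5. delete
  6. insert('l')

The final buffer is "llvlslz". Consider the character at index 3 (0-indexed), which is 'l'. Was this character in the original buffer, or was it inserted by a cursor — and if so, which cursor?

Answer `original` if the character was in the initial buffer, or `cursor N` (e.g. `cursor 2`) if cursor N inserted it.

Answer: cursor 3

Derivation:
After op 1 (move_left): buffer="llvfshz" (len 7), cursors c1@2 c2@6, authorship .......
After op 2 (move_left): buffer="llvfshz" (len 7), cursors c1@1 c2@5, authorship .......
After op 3 (add_cursor(3)): buffer="llvfshz" (len 7), cursors c1@1 c3@3 c2@5, authorship .......
After op 4 (move_right): buffer="llvfshz" (len 7), cursors c1@2 c3@4 c2@6, authorship .......
After op 5 (delete): buffer="lvsz" (len 4), cursors c1@1 c3@2 c2@3, authorship ....
After op 6 (insert('l')): buffer="llvlslz" (len 7), cursors c1@2 c3@4 c2@6, authorship .1.3.2.
Authorship (.=original, N=cursor N): . 1 . 3 . 2 .
Index 3: author = 3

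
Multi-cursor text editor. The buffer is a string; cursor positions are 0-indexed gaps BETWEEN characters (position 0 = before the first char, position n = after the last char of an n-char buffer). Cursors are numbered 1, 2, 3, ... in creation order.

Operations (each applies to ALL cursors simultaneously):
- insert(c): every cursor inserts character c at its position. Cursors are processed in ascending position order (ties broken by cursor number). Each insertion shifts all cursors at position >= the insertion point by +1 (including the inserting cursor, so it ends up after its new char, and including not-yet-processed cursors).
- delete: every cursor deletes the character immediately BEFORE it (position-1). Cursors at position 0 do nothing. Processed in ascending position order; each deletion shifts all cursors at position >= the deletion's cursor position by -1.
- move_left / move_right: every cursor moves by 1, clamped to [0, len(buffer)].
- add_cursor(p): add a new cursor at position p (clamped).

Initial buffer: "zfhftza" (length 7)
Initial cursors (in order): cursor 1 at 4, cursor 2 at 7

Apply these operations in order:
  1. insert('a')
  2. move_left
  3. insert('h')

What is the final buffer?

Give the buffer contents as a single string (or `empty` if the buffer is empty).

Answer: zfhfhatzaha

Derivation:
After op 1 (insert('a')): buffer="zfhfatzaa" (len 9), cursors c1@5 c2@9, authorship ....1...2
After op 2 (move_left): buffer="zfhfatzaa" (len 9), cursors c1@4 c2@8, authorship ....1...2
After op 3 (insert('h')): buffer="zfhfhatzaha" (len 11), cursors c1@5 c2@10, authorship ....11...22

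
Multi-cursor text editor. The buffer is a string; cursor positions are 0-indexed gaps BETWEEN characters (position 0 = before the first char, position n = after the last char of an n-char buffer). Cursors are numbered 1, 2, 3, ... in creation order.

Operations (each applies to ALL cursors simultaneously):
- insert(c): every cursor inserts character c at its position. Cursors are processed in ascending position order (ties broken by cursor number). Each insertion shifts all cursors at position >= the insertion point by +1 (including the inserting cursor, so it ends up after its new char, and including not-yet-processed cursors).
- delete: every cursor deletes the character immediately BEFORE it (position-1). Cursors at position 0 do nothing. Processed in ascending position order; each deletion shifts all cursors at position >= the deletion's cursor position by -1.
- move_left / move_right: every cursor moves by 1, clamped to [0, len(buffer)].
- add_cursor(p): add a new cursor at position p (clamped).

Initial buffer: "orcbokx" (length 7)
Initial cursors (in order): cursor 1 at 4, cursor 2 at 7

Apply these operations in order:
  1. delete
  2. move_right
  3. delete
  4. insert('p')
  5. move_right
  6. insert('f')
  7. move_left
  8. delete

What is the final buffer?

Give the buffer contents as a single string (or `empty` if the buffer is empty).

After op 1 (delete): buffer="orcok" (len 5), cursors c1@3 c2@5, authorship .....
After op 2 (move_right): buffer="orcok" (len 5), cursors c1@4 c2@5, authorship .....
After op 3 (delete): buffer="orc" (len 3), cursors c1@3 c2@3, authorship ...
After op 4 (insert('p')): buffer="orcpp" (len 5), cursors c1@5 c2@5, authorship ...12
After op 5 (move_right): buffer="orcpp" (len 5), cursors c1@5 c2@5, authorship ...12
After op 6 (insert('f')): buffer="orcppff" (len 7), cursors c1@7 c2@7, authorship ...1212
After op 7 (move_left): buffer="orcppff" (len 7), cursors c1@6 c2@6, authorship ...1212
After op 8 (delete): buffer="orcpf" (len 5), cursors c1@4 c2@4, authorship ...12

Answer: orcpf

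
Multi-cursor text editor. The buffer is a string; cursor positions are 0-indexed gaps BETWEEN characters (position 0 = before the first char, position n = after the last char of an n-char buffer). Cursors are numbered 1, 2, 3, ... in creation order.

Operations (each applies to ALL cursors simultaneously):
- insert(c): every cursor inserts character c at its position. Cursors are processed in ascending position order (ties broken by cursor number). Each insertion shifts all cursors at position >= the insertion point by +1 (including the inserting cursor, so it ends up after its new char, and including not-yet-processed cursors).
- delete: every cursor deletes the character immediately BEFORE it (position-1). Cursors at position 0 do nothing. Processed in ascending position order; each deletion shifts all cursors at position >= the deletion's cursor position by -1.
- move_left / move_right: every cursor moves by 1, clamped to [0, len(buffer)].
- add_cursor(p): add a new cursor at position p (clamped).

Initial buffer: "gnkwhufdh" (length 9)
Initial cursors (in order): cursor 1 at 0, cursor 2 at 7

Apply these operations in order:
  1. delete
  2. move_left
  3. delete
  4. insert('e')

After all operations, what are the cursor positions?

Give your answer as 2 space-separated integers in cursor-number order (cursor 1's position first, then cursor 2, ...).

Answer: 1 6

Derivation:
After op 1 (delete): buffer="gnkwhudh" (len 8), cursors c1@0 c2@6, authorship ........
After op 2 (move_left): buffer="gnkwhudh" (len 8), cursors c1@0 c2@5, authorship ........
After op 3 (delete): buffer="gnkwudh" (len 7), cursors c1@0 c2@4, authorship .......
After op 4 (insert('e')): buffer="egnkweudh" (len 9), cursors c1@1 c2@6, authorship 1....2...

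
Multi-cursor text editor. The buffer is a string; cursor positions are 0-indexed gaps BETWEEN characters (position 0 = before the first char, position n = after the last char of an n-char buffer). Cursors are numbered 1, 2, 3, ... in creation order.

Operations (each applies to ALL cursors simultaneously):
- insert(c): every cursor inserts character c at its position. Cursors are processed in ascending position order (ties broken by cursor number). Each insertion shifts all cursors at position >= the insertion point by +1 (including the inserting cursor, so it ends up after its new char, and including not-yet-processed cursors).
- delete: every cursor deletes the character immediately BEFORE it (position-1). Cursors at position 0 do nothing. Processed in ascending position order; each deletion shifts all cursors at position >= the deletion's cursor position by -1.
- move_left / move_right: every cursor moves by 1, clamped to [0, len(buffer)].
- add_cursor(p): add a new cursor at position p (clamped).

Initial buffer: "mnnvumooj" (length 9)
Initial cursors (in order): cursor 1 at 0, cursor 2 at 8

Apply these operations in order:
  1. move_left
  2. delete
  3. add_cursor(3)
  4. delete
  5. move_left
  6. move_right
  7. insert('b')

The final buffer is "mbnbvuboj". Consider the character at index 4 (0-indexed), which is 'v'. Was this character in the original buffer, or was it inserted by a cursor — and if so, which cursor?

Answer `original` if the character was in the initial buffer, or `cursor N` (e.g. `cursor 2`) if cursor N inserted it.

After op 1 (move_left): buffer="mnnvumooj" (len 9), cursors c1@0 c2@7, authorship .........
After op 2 (delete): buffer="mnnvumoj" (len 8), cursors c1@0 c2@6, authorship ........
After op 3 (add_cursor(3)): buffer="mnnvumoj" (len 8), cursors c1@0 c3@3 c2@6, authorship ........
After op 4 (delete): buffer="mnvuoj" (len 6), cursors c1@0 c3@2 c2@4, authorship ......
After op 5 (move_left): buffer="mnvuoj" (len 6), cursors c1@0 c3@1 c2@3, authorship ......
After op 6 (move_right): buffer="mnvuoj" (len 6), cursors c1@1 c3@2 c2@4, authorship ......
After op 7 (insert('b')): buffer="mbnbvuboj" (len 9), cursors c1@2 c3@4 c2@7, authorship .1.3..2..
Authorship (.=original, N=cursor N): . 1 . 3 . . 2 . .
Index 4: author = original

Answer: original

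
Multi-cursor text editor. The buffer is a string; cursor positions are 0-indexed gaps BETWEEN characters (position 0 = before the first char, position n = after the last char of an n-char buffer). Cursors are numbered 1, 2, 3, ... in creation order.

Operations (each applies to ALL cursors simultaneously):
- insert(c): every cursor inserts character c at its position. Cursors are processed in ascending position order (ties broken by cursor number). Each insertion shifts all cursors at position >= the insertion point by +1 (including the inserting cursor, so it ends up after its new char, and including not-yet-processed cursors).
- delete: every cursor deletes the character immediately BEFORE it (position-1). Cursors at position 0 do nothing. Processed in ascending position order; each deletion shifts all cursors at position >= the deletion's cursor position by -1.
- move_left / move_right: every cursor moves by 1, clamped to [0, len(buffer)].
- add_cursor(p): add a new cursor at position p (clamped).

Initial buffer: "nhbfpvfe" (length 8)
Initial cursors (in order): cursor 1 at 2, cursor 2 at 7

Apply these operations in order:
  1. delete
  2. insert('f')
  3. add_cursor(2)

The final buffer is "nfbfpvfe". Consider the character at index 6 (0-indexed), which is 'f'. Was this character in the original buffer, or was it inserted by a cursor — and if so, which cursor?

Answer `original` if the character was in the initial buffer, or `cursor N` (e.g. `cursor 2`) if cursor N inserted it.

Answer: cursor 2

Derivation:
After op 1 (delete): buffer="nbfpve" (len 6), cursors c1@1 c2@5, authorship ......
After op 2 (insert('f')): buffer="nfbfpvfe" (len 8), cursors c1@2 c2@7, authorship .1....2.
After op 3 (add_cursor(2)): buffer="nfbfpvfe" (len 8), cursors c1@2 c3@2 c2@7, authorship .1....2.
Authorship (.=original, N=cursor N): . 1 . . . . 2 .
Index 6: author = 2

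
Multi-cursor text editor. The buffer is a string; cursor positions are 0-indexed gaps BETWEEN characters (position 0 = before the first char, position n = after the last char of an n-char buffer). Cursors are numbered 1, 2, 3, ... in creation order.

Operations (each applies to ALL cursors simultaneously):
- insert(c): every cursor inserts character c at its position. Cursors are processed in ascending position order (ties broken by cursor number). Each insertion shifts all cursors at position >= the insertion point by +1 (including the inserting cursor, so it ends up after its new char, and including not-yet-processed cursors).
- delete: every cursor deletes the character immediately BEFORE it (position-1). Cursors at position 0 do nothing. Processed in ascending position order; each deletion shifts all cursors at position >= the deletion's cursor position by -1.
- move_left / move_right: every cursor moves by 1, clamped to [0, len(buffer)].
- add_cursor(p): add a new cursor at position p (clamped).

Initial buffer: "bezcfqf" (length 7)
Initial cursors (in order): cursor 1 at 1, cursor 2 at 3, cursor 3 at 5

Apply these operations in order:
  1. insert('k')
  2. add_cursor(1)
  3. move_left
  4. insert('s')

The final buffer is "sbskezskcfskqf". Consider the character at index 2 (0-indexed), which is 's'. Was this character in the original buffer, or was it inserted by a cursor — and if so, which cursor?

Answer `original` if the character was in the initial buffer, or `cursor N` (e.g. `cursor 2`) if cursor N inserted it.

After op 1 (insert('k')): buffer="bkezkcfkqf" (len 10), cursors c1@2 c2@5 c3@8, authorship .1..2..3..
After op 2 (add_cursor(1)): buffer="bkezkcfkqf" (len 10), cursors c4@1 c1@2 c2@5 c3@8, authorship .1..2..3..
After op 3 (move_left): buffer="bkezkcfkqf" (len 10), cursors c4@0 c1@1 c2@4 c3@7, authorship .1..2..3..
After op 4 (insert('s')): buffer="sbskezskcfskqf" (len 14), cursors c4@1 c1@3 c2@7 c3@11, authorship 4.11..22..33..
Authorship (.=original, N=cursor N): 4 . 1 1 . . 2 2 . . 3 3 . .
Index 2: author = 1

Answer: cursor 1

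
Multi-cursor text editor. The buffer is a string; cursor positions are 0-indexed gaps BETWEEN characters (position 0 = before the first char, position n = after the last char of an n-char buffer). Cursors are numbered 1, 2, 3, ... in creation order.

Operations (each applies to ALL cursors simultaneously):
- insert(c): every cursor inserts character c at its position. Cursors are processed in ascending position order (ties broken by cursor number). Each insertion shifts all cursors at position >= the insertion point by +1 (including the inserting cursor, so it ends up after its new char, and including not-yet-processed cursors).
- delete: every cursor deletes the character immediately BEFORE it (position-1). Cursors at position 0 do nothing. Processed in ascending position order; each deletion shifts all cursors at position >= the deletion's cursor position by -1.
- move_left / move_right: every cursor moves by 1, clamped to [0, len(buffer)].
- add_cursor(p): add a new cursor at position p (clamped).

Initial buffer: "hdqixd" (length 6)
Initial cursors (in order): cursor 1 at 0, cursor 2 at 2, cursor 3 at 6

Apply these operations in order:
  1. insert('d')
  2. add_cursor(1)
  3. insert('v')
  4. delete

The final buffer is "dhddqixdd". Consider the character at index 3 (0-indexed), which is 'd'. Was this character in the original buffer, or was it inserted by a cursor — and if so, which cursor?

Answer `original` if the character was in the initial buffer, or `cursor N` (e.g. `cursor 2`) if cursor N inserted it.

Answer: cursor 2

Derivation:
After op 1 (insert('d')): buffer="dhddqixdd" (len 9), cursors c1@1 c2@4 c3@9, authorship 1..2....3
After op 2 (add_cursor(1)): buffer="dhddqixdd" (len 9), cursors c1@1 c4@1 c2@4 c3@9, authorship 1..2....3
After op 3 (insert('v')): buffer="dvvhddvqixddv" (len 13), cursors c1@3 c4@3 c2@7 c3@13, authorship 114..22....33
After op 4 (delete): buffer="dhddqixdd" (len 9), cursors c1@1 c4@1 c2@4 c3@9, authorship 1..2....3
Authorship (.=original, N=cursor N): 1 . . 2 . . . . 3
Index 3: author = 2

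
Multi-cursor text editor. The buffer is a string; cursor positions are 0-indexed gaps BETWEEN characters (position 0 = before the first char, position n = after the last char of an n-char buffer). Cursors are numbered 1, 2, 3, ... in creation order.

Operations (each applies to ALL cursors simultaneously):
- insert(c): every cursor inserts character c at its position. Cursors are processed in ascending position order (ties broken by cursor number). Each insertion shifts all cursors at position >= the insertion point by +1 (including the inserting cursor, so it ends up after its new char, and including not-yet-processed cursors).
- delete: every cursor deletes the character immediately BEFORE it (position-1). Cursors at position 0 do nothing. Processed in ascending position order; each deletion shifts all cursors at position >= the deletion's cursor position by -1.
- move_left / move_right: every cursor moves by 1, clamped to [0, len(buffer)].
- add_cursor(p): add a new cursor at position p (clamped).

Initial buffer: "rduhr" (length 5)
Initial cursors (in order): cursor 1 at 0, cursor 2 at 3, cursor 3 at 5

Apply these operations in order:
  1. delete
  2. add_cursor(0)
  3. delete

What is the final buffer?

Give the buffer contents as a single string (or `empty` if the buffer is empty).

Answer: r

Derivation:
After op 1 (delete): buffer="rdh" (len 3), cursors c1@0 c2@2 c3@3, authorship ...
After op 2 (add_cursor(0)): buffer="rdh" (len 3), cursors c1@0 c4@0 c2@2 c3@3, authorship ...
After op 3 (delete): buffer="r" (len 1), cursors c1@0 c4@0 c2@1 c3@1, authorship .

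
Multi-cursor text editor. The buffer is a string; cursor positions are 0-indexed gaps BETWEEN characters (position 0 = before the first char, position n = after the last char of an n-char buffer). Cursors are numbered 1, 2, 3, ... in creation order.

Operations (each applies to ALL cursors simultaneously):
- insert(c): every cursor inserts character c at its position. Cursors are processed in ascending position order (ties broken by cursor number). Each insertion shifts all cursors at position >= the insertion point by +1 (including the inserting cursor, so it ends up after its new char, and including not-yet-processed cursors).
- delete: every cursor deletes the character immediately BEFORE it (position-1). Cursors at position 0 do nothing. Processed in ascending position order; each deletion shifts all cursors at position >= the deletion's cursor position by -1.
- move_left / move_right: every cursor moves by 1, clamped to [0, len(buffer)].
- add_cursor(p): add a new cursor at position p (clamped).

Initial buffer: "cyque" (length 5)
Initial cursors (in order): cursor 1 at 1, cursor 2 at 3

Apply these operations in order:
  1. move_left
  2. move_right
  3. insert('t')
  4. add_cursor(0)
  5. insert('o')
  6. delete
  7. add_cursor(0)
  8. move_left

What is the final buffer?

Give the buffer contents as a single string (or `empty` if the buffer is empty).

After op 1 (move_left): buffer="cyque" (len 5), cursors c1@0 c2@2, authorship .....
After op 2 (move_right): buffer="cyque" (len 5), cursors c1@1 c2@3, authorship .....
After op 3 (insert('t')): buffer="ctyqtue" (len 7), cursors c1@2 c2@5, authorship .1..2..
After op 4 (add_cursor(0)): buffer="ctyqtue" (len 7), cursors c3@0 c1@2 c2@5, authorship .1..2..
After op 5 (insert('o')): buffer="octoyqtoue" (len 10), cursors c3@1 c1@4 c2@8, authorship 3.11..22..
After op 6 (delete): buffer="ctyqtue" (len 7), cursors c3@0 c1@2 c2@5, authorship .1..2..
After op 7 (add_cursor(0)): buffer="ctyqtue" (len 7), cursors c3@0 c4@0 c1@2 c2@5, authorship .1..2..
After op 8 (move_left): buffer="ctyqtue" (len 7), cursors c3@0 c4@0 c1@1 c2@4, authorship .1..2..

Answer: ctyqtue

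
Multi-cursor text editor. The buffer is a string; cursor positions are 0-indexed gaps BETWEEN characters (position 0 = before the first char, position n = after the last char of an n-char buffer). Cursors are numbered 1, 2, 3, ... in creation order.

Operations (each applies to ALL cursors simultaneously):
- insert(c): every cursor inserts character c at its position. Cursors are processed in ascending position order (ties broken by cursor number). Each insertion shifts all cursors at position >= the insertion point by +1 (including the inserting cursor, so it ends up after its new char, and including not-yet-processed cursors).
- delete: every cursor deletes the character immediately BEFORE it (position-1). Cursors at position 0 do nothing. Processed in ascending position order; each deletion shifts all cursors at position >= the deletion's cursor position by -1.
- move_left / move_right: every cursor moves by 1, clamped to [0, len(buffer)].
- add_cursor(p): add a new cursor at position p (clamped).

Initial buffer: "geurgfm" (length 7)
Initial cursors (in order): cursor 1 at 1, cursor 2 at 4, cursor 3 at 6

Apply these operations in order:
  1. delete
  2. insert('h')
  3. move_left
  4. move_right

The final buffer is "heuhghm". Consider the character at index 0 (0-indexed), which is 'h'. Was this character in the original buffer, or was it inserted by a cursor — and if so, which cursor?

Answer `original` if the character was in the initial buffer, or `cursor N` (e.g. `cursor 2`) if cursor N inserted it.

After op 1 (delete): buffer="eugm" (len 4), cursors c1@0 c2@2 c3@3, authorship ....
After op 2 (insert('h')): buffer="heuhghm" (len 7), cursors c1@1 c2@4 c3@6, authorship 1..2.3.
After op 3 (move_left): buffer="heuhghm" (len 7), cursors c1@0 c2@3 c3@5, authorship 1..2.3.
After op 4 (move_right): buffer="heuhghm" (len 7), cursors c1@1 c2@4 c3@6, authorship 1..2.3.
Authorship (.=original, N=cursor N): 1 . . 2 . 3 .
Index 0: author = 1

Answer: cursor 1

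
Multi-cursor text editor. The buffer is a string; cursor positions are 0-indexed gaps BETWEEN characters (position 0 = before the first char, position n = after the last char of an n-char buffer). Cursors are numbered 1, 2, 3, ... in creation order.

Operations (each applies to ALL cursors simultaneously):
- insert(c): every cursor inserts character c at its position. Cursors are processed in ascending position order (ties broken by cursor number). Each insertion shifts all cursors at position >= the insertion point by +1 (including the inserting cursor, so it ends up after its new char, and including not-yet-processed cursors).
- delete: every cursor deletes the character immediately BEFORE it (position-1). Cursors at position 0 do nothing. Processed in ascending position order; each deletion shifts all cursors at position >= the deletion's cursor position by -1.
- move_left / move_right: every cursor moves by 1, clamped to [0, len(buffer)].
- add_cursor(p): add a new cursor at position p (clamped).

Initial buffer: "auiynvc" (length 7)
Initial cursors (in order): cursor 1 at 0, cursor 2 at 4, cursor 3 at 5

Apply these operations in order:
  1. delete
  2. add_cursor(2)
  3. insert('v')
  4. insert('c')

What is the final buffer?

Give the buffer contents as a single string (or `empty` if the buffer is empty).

After op 1 (delete): buffer="auivc" (len 5), cursors c1@0 c2@3 c3@3, authorship .....
After op 2 (add_cursor(2)): buffer="auivc" (len 5), cursors c1@0 c4@2 c2@3 c3@3, authorship .....
After op 3 (insert('v')): buffer="vauvivvvc" (len 9), cursors c1@1 c4@4 c2@7 c3@7, authorship 1..4.23..
After op 4 (insert('c')): buffer="vcauvcivvccvc" (len 13), cursors c1@2 c4@6 c2@11 c3@11, authorship 11..44.2323..

Answer: vcauvcivvccvc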